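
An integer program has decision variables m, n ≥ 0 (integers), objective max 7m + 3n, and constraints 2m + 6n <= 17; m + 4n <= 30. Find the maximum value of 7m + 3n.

(m,n)=(8,0): 2·8+6·0=16≤17, 1·8+4·0=8≤30, objective 56.
(m,n)=(7,0): 2·7+6·0=14≤17, 1·7+4·0=7≤30, objective 49.
The best lattice point is (8,0), giving 56.

56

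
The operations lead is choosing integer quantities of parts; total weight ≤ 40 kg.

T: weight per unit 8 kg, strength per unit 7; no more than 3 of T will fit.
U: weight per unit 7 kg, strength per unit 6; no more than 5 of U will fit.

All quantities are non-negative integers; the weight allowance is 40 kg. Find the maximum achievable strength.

This is a bounded integer knapsack.
2×T and 3×U: weight 37 ≤ 40, strength 2·7 + 3·6 = 32.
3×T and 2×U: weight 38 ≤ 40, strength 3·7 + 2·6 = 33.
Best is 33.

33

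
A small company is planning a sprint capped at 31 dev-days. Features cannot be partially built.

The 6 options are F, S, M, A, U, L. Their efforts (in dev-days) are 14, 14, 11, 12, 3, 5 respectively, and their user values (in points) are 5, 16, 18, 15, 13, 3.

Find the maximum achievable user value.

M + A + U + L: effort 11 + 12 + 3 + 5 = 31 ≤ 31, user value 18 + 15 + 13 + 3 = 49.
S + M + U: effort 14 + 11 + 3 = 28 ≤ 31, user value 16 + 18 + 13 = 47.
Best is M, A, U, and L with total user value 49.

49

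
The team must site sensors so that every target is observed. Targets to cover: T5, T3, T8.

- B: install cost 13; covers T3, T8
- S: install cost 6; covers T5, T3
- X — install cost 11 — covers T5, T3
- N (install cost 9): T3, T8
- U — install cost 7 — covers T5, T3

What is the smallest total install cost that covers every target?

15

Choose S and N: together they cover T5, T3, T8 — every target.
Total install cost: 6 + 9 = 15.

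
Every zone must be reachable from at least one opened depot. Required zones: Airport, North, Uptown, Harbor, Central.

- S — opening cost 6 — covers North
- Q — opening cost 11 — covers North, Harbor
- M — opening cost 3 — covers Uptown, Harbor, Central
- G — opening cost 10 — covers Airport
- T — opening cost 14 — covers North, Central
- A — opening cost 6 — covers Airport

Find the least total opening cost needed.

15

Choose S, M, and A: together they cover Airport, North, Uptown, Harbor, Central — every zone.
Total opening cost: 6 + 3 + 6 = 15.
No cover costs less than 15.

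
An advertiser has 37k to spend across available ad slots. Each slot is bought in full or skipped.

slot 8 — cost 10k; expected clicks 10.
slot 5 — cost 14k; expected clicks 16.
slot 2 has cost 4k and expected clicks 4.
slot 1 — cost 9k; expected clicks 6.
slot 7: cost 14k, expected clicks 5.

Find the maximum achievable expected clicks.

slot 8 + slot 5 + slot 2 + slot 1: cost 10 + 14 + 4 + 9 = 37 ≤ 37, expected clicks 10 + 16 + 4 + 6 = 36.
slot 8 + slot 5 + slot 1: cost 10 + 14 + 9 = 33 ≤ 37, expected clicks 10 + 16 + 6 = 32.
slot 8 + slot 5 + slot 2: cost 10 + 14 + 4 = 28 ≤ 37, expected clicks 10 + 16 + 4 = 30.
Best is slot 8, slot 5, slot 2, and slot 1 with total expected clicks 36.

36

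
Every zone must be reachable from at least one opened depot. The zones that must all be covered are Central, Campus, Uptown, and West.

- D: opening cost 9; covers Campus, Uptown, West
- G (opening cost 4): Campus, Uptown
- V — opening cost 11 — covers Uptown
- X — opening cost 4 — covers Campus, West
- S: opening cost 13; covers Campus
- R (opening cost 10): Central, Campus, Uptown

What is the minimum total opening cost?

The greedy cost-per-new-zone heuristic would pick G, X, and R for 18, but a cheaper cover exists.
Choose X and R: together they cover Central, Campus, Uptown, West — every zone.
Total opening cost: 4 + 10 = 14.
No cover costs less than 14.

14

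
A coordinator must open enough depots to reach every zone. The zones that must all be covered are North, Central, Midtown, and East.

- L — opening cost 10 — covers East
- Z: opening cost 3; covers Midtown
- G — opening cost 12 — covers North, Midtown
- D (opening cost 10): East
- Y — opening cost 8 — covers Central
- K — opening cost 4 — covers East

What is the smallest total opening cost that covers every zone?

The greedy cost-per-new-zone heuristic would pick Z, K, Y, and G for 27, but a cheaper cover exists.
Choose G, Y, and K: together they cover North, Central, Midtown, East — every zone.
Total opening cost: 12 + 8 + 4 = 24.
No cover costs less than 24.

24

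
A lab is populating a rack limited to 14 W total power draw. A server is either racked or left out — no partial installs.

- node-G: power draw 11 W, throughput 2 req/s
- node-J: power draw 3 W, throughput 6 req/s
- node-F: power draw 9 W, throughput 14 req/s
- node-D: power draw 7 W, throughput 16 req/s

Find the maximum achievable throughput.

node-J + node-D: power draw 3 + 7 = 10 ≤ 14, throughput 6 + 16 = 22.
node-J + node-F: power draw 3 + 9 = 12 ≤ 14, throughput 6 + 14 = 20.
Best is node-J and node-D with total throughput 22.

22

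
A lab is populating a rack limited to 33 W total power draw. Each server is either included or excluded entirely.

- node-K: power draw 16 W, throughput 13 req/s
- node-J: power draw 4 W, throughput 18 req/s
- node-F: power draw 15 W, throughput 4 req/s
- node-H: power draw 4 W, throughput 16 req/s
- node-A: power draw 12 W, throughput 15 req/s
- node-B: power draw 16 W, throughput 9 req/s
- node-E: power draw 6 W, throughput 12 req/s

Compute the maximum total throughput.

Allowing fractional choices, the relaxed optimum would be about 66.7, but servers are indivisible.
node-J + node-H + node-B + node-E: power draw 4 + 4 + 16 + 6 = 30 ≤ 33, throughput 18 + 16 + 9 + 12 = 55.
node-J + node-H + node-A + node-E: power draw 4 + 4 + 12 + 6 = 26 ≤ 33, throughput 18 + 16 + 15 + 12 = 61.
node-K + node-J + node-H + node-E: power draw 16 + 4 + 4 + 6 = 30 ≤ 33, throughput 13 + 18 + 16 + 12 = 59.
Best is node-J, node-H, node-A, and node-E with total throughput 61.

61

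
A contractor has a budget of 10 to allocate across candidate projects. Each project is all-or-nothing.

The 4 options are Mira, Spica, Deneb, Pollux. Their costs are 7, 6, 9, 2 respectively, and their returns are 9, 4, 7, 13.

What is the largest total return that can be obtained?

22

Allowing fractional choices, the relaxed optimum would be about 22.8, but projects are indivisible.
Mira + Pollux: cost 7 + 2 = 9 ≤ 10, return 9 + 13 = 22.
Spica + Pollux: cost 6 + 2 = 8 ≤ 10, return 4 + 13 = 17.
Best is Mira and Pollux with total return 22.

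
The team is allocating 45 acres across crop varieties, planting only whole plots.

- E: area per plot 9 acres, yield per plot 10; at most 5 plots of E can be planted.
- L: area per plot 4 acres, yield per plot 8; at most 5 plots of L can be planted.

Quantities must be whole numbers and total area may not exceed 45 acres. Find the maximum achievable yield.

62

2×E and 5×L: area 38 ≤ 45, yield 2·10 + 5·8 = 60.
3×E and 4×L: area 43 ≤ 45, yield 3·10 + 4·8 = 62.
Best is 62.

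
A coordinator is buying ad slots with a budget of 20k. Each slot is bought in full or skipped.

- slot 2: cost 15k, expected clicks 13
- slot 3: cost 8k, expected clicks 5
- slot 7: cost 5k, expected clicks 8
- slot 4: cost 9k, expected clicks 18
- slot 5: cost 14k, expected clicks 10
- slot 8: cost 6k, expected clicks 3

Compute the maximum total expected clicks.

29

slot 7 + slot 4 + slot 8: cost 5 + 9 + 6 = 20 ≤ 20, expected clicks 8 + 18 + 3 = 29.
slot 7 + slot 4: cost 5 + 9 = 14 ≤ 20, expected clicks 8 + 18 = 26.
Best is slot 7, slot 4, and slot 8 with total expected clicks 29.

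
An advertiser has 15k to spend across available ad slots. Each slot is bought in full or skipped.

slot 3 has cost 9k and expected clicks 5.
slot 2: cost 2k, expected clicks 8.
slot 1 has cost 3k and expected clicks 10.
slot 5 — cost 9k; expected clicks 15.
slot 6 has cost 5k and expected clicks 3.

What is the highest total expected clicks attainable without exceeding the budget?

Allowing fractional choices, the relaxed optimum would be about 33.6, but ad slots are indivisible.
slot 2 + slot 5: cost 2 + 9 = 11 ≤ 15, expected clicks 8 + 15 = 23.
slot 2 + slot 1 + slot 5: cost 2 + 3 + 9 = 14 ≤ 15, expected clicks 8 + 10 + 15 = 33.
slot 1 + slot 5: cost 3 + 9 = 12 ≤ 15, expected clicks 10 + 15 = 25.
Best is slot 2, slot 1, and slot 5 with total expected clicks 33.

33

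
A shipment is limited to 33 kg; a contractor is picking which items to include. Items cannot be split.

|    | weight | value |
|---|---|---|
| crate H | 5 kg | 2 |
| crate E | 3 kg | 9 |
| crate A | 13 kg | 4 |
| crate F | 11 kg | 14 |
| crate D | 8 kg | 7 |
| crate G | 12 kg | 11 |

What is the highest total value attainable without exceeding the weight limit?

Take crate H, crate E, crate F, and crate G: weight 5 + 3 + 11 + 12 = 31 ≤ 33, value 2 + 9 + 14 + 11 = 36.
No other feasible combination does better.

36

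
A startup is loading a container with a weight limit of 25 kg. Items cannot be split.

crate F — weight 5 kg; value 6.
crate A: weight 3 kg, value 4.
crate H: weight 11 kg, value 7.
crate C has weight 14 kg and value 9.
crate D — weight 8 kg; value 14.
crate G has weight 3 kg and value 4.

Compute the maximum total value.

crate A + crate H + crate D + crate G: weight 3 + 11 + 8 + 3 = 25 ≤ 25, value 4 + 7 + 14 + 4 = 29.
crate F + crate A + crate D + crate G: weight 5 + 3 + 8 + 3 = 19 ≤ 25, value 6 + 4 + 14 + 4 = 28.
crate F + crate H + crate D: weight 5 + 11 + 8 = 24 ≤ 25, value 6 + 7 + 14 = 27.
Best is crate A, crate H, crate D, and crate G with total value 29.

29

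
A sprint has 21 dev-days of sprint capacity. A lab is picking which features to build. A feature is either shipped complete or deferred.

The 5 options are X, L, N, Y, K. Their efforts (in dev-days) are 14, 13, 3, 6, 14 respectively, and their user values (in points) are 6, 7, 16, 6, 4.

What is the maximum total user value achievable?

Take L and N: effort 13 + 3 = 16 ≤ 21, user value 7 + 16 = 23.
No other feasible combination does better.

23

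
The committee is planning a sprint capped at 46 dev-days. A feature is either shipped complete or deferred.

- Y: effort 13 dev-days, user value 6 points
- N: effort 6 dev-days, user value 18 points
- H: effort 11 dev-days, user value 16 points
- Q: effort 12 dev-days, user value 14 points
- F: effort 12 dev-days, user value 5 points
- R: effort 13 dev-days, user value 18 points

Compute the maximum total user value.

66

N + H + Q + R: effort 6 + 11 + 12 + 13 = 42 ≤ 46, user value 18 + 16 + 14 + 18 = 66.
N + H + F + R: effort 6 + 11 + 12 + 13 = 42 ≤ 46, user value 18 + 16 + 5 + 18 = 57.
Y + N + H + R: effort 13 + 6 + 11 + 13 = 43 ≤ 46, user value 6 + 18 + 16 + 18 = 58.
Best is N, H, Q, and R with total user value 66.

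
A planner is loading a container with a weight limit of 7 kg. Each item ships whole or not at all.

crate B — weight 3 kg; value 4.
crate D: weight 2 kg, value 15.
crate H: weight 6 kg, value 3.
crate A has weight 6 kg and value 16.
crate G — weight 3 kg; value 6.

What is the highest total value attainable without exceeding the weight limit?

crate B + crate D: weight 3 + 2 = 5 ≤ 7, value 4 + 15 = 19.
crate A: weight 6 ≤ 7, value 16.
crate D + crate G: weight 2 + 3 = 5 ≤ 7, value 15 + 6 = 21.
Best is crate D and crate G with total value 21.

21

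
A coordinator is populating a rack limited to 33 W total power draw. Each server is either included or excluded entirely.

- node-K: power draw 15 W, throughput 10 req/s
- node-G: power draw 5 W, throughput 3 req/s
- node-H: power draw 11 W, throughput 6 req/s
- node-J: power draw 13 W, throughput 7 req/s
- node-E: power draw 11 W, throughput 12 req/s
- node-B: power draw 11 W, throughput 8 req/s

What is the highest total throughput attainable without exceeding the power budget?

26

Allowing fractional choices, the relaxed optimum would be about 27.3, but servers are indivisible.
node-H + node-E + node-B: power draw 11 + 11 + 11 = 33 ≤ 33, throughput 6 + 12 + 8 = 26.
node-K + node-G + node-E: power draw 15 + 5 + 11 = 31 ≤ 33, throughput 10 + 3 + 12 = 25.
node-G + node-E + node-B: power draw 5 + 11 + 11 = 27 ≤ 33, throughput 3 + 12 + 8 = 23.
Best is node-H, node-E, and node-B with total throughput 26.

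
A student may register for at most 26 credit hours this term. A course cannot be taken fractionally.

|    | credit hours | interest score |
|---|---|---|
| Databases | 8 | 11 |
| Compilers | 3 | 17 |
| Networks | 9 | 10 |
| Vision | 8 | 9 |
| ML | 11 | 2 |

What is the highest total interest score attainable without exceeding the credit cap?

38

Compilers + Networks + Vision: credit hours 3 + 9 + 8 = 20 ≤ 26, interest score 17 + 10 + 9 = 36.
Databases + Compilers + Networks: credit hours 8 + 3 + 9 = 20 ≤ 26, interest score 11 + 17 + 10 = 38.
Databases + Compilers + Vision: credit hours 8 + 3 + 8 = 19 ≤ 26, interest score 11 + 17 + 9 = 37.
Best is Databases, Compilers, and Networks with total interest score 38.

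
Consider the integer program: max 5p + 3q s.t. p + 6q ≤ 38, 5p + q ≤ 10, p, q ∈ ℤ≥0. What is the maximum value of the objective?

(p,q)=(1,5): 1·1+6·5=31≤38, 5·1+1·5=10≤10, objective 20.
(p,q)=(0,6): 1·0+6·6=36≤38, 5·0+1·6=6≤10, objective 18.
(p,q)=(1,4): 1·1+6·4=25≤38, 5·1+1·4=9≤10, objective 17.
The best lattice point is (1,5), giving 20.

20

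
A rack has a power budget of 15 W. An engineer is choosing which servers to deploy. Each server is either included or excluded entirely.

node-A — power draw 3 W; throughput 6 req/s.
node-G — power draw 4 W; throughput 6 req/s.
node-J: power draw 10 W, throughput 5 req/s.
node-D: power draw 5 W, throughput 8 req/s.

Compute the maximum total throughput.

20

Treat it as a binary knapsack problem.
Take node-A, node-G, and node-D: power draw 3 + 4 + 5 = 12 ≤ 15, throughput 6 + 6 + 8 = 20.
No other feasible combination does better.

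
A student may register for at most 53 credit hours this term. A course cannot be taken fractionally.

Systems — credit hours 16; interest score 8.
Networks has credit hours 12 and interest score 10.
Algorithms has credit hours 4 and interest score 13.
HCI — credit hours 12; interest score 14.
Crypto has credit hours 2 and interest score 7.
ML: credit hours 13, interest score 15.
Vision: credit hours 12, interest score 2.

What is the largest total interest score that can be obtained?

59

Allowing fractional choices, the relaxed optimum would be about 64.0, but courses are indivisible.
Networks + Algorithms + HCI + Crypto + ML: credit hours 12 + 4 + 12 + 2 + 13 = 43 ≤ 53, interest score 10 + 13 + 14 + 7 + 15 = 59.
Systems + Algorithms + HCI + Crypto + ML: credit hours 16 + 4 + 12 + 2 + 13 = 47 ≤ 53, interest score 8 + 13 + 14 + 7 + 15 = 57.
Best is Networks, Algorithms, HCI, Crypto, and ML with total interest score 59.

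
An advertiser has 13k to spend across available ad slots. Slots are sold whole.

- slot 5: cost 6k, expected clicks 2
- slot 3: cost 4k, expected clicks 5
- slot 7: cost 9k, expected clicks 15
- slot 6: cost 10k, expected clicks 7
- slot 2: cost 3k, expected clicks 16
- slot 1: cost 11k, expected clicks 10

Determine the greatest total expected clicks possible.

Treat it as a binary knapsack problem.
Take slot 7 and slot 2: cost 9 + 3 = 12 ≤ 13, expected clicks 15 + 16 = 31.
No other feasible combination does better.

31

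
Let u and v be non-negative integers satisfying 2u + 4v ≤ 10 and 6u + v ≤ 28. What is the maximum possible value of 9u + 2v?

The continuous relaxation peaks at (4.64, 0.182) with value 42.09; rounding to a feasible lattice point costs some objective.
(u,v)=(4,0): 2·4+4·0=8≤10, 6·4+1·0=24≤28, objective 36.
(u,v)=(3,1): 2·3+4·1=10≤10, 6·3+1·1=19≤28, objective 29.
(u,v)=(3,0): 2·3+4·0=6≤10, 6·3+1·0=18≤28, objective 27.
Maximum is 36 at (u,v)=(4,0).

36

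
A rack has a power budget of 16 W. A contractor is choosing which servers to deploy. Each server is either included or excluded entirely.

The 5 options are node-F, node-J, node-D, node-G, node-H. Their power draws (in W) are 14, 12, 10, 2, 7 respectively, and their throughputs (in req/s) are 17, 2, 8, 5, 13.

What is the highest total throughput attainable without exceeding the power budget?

22

node-G + node-H: power draw 2 + 7 = 9 ≤ 16, throughput 5 + 13 = 18.
node-F: power draw 14 ≤ 16, throughput 17.
node-F + node-G: power draw 14 + 2 = 16 ≤ 16, throughput 17 + 5 = 22.
Best is node-F and node-G with total throughput 22.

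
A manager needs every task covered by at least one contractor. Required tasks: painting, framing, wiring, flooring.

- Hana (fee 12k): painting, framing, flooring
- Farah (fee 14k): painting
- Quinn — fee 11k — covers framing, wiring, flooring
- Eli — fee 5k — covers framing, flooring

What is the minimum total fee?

23

This is an integer covering problem.
The greedy cost-per-new-task heuristic would pick Eli, Quinn, and Hana for 28, but a cheaper cover exists.
Choose Hana and Quinn: together they cover painting, framing, wiring, flooring — every task.
Total fee: 12 + 11 = 23.
No cover costs less than 23.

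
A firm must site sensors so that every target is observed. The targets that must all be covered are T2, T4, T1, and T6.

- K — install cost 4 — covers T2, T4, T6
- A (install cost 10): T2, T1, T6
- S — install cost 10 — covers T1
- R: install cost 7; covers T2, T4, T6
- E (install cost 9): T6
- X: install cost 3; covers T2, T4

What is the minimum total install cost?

The greedy cost-per-new-target heuristic would pick K and A for 14, but a cheaper cover exists.
Choose A and X: together they cover T2, T4, T1, T6 — every target.
Total install cost: 10 + 3 = 13.
No cover costs less than 13.

13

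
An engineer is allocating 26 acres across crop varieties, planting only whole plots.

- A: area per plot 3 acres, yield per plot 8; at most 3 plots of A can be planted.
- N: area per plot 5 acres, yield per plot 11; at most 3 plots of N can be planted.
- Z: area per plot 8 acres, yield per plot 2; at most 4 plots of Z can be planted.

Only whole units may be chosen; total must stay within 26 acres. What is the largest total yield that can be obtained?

57

This is a bounded integer knapsack.
2×A and 3×N: area 21 ≤ 26, yield 2·8 + 3·11 = 49.
3×A and 3×N: area 24 ≤ 26, yield 3·8 + 3·11 = 57.
Best is 57.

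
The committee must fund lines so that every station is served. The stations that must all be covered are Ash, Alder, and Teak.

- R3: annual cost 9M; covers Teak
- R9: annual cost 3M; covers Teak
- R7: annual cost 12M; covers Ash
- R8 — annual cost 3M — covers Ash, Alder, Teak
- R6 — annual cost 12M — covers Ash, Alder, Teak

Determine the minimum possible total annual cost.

R8 alone covers Ash, Alder, Teak — every station.
Total annual cost: 3.
No cover costs less than 3.

3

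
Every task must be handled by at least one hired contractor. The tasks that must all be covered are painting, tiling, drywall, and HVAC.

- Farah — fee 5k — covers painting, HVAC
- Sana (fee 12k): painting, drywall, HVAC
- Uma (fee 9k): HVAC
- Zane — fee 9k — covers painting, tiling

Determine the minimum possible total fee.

21

This is a weighted set-cover instance.
Choose Sana and Zane: together they cover painting, tiling, drywall, HVAC — every task.
Total fee: 12 + 9 = 21.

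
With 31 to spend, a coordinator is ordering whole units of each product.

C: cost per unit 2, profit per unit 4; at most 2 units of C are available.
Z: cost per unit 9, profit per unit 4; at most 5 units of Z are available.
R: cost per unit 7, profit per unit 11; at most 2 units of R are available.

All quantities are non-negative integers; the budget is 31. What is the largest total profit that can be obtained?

34

C has the best ratio (4/2); taking only C gives at most 2×4 = 8 (stopped by the supply cap of 2).
Mixing does better — 2×C, 1×Z, and 2×R: cost 27 ≤ 31, profit 2·4 + 1·4 + 2·11 = 34.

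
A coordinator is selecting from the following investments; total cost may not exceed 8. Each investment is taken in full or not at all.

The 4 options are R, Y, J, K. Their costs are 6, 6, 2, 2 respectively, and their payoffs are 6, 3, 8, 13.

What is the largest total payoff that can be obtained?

21

Take J and K: cost 2 + 2 = 4 ≤ 8, payoff 8 + 13 = 21.
No other feasible combination does better.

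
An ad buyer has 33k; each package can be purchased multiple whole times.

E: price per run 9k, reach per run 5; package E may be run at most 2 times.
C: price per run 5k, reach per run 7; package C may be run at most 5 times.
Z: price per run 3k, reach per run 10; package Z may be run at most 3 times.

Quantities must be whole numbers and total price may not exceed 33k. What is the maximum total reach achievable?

4×C and 3×Z: price 29 ≤ 33, reach 4·7 + 3·10 = 58.
1×E, 3×C, and 3×Z: price 33 ≤ 33, reach 1·5 + 3·7 + 3·10 = 56.
Best is 58.

58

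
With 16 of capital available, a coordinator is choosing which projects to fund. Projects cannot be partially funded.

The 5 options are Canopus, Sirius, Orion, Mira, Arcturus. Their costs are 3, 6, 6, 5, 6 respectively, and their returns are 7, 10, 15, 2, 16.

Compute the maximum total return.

This is a 0-1 knapsack instance.
Allowing fractional choices, the relaxed optimum would be about 39.7, but projects are indivisible.
Canopus + Sirius + Arcturus: cost 3 + 6 + 6 = 15 ≤ 16, return 7 + 10 + 16 = 33.
Canopus + Orion + Arcturus: cost 3 + 6 + 6 = 15 ≤ 16, return 7 + 15 + 16 = 38.
Canopus + Sirius + Orion: cost 3 + 6 + 6 = 15 ≤ 16, return 7 + 10 + 15 = 32.
Best is Canopus, Orion, and Arcturus with total return 38.

38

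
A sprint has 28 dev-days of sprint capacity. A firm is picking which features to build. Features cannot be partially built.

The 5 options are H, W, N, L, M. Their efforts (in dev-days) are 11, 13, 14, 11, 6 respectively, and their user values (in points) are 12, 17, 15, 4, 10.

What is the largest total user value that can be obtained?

32

Allowing fractional choices, the relaxed optimum would be about 36.8, but features are indivisible.
W + N: effort 13 + 14 = 27 ≤ 28, user value 17 + 15 = 32.
H + W: effort 11 + 13 = 24 ≤ 28, user value 12 + 17 = 29.
Best is W and N with total user value 32.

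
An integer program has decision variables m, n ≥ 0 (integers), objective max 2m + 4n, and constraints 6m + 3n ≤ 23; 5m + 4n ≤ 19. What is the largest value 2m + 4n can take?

Relaxing integrality, the LP optimum is 19.00 at (m,n) = (0, 4.75), which is not an integer point.
(m,n)=(0,4): 6·0+3·4=12≤23, 5·0+4·4=16≤19, objective 16.
(m,n)=(1,3): 6·1+3·3=15≤23, 5·1+4·3=17≤19, objective 14.
(m,n)=(0,3): 6·0+3·3=9≤23, 5·0+4·3=12≤19, objective 12.
The best lattice point is (0,4), giving 16.

16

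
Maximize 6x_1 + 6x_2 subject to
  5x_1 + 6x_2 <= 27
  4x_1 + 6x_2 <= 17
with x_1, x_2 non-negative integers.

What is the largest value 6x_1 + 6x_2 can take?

24

Relaxing integrality, the LP optimum is 25.50 at (x_1,x_2) = (4.25, 0), which is not an integer point.
(x_1,x_2)=(4,0): 5·4+6·0=20≤27, 4·4+6·0=16≤17, objective 24.
(x_1,x_2)=(3,0): 5·3+6·0=15≤27, 4·3+6·0=12≤17, objective 18.
Maximum is 24 at (x_1,x_2)=(4,0).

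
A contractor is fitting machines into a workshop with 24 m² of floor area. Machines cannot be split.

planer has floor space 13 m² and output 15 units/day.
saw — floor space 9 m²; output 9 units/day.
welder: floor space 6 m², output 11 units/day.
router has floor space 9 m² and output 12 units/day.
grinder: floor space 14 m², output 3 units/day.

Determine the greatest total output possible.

32

This is a 0-1 knapsack instance.
Take saw, welder, and router: floor space 9 + 6 + 9 = 24 ≤ 24, output 9 + 11 + 12 = 32.
No other feasible combination does better.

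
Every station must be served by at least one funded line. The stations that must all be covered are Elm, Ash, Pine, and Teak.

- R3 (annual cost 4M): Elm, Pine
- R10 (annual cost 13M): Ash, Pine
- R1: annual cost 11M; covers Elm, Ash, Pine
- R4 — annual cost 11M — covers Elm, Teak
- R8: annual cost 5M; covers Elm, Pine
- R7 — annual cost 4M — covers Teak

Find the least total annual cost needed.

The greedy cost-per-new-station heuristic would pick R3, R7, and R1 for 19, but a cheaper cover exists.
Choose R1 and R7: together they cover Elm, Ash, Pine, Teak — every station.
Total annual cost: 11 + 4 = 15.
No cover costs less than 15.

15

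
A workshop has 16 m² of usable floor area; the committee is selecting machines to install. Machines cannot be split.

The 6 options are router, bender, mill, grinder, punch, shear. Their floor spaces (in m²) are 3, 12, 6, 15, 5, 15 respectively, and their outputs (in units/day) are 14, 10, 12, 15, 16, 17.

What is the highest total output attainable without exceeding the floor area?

Allowing fractional choices, the relaxed optimum would be about 44.3, but machines are indivisible.
router + mill + punch: floor space 3 + 6 + 5 = 14 ≤ 16, output 14 + 12 + 16 = 42.
mill + punch: floor space 6 + 5 = 11 ≤ 16, output 12 + 16 = 28.
router + punch: floor space 3 + 5 = 8 ≤ 16, output 14 + 16 = 30.
Best is router, mill, and punch with total output 42.

42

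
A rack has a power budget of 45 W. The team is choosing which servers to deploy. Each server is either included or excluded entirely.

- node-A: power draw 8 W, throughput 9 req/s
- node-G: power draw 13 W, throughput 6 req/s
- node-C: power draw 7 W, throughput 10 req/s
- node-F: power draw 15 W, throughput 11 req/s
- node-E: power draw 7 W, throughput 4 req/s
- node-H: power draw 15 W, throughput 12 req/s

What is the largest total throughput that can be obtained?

node-A + node-C + node-F + node-H: power draw 8 + 7 + 15 + 15 = 45 ≤ 45, throughput 9 + 10 + 11 + 12 = 42.
node-C + node-F + node-E + node-H: power draw 7 + 15 + 7 + 15 = 44 ≤ 45, throughput 10 + 11 + 4 + 12 = 37.
node-A + node-G + node-C + node-H: power draw 8 + 13 + 7 + 15 = 43 ≤ 45, throughput 9 + 6 + 10 + 12 = 37.
Best is node-A, node-C, node-F, and node-H with total throughput 42.

42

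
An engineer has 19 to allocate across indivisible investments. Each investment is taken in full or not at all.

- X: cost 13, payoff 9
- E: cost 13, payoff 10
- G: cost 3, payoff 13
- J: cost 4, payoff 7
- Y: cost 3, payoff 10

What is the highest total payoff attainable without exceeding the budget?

33

This is a 0-1 knapsack instance.
Take E, G, and Y: cost 13 + 3 + 3 = 19 ≤ 19, payoff 10 + 13 + 10 = 33.
No other feasible combination does better.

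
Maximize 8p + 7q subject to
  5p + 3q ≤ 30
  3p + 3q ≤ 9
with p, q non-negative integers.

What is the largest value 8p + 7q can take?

(p,q)=(3,0) is feasible, giving 24.
(p,q)=(2,1) is feasible, giving 23.
Maximum is 24 at (p,q)=(3,0).

24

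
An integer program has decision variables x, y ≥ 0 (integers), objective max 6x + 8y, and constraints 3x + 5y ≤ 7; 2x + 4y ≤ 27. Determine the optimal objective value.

12

(x,y)=(2,0): 3·2+5·0=6≤7, 2·2+4·0=4≤27, objective 12.
(x,y)=(1,0): 3·1+5·0=3≤7, 2·1+4·0=2≤27, objective 6.
No feasible integer point exceeds 12.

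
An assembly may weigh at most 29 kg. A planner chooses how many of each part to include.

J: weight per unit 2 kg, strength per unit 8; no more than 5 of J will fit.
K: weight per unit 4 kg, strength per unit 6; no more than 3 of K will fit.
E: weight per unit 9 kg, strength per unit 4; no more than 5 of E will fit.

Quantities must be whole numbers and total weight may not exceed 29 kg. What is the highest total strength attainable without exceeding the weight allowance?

58

This is a bounded integer knapsack.
5×J and 3×K: weight 22 ≤ 29, strength 5·8 + 3·6 = 58.
5×J, 2×K, and 1×E: weight 27 ≤ 29, strength 5·8 + 2·6 + 1·4 = 56.
Best is 58.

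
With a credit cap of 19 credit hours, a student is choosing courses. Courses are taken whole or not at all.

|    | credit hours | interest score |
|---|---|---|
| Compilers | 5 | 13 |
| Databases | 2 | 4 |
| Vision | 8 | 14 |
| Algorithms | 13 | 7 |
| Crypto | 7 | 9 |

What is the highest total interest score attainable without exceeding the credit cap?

Allowing fractional choices, the relaxed optimum would be about 36.1, but courses are indivisible.
Compilers + Vision: credit hours 5 + 8 = 13 ≤ 19, interest score 13 + 14 = 27.
Databases + Vision + Crypto: credit hours 2 + 8 + 7 = 17 ≤ 19, interest score 4 + 14 + 9 = 27.
Compilers + Databases + Vision: credit hours 5 + 2 + 8 = 15 ≤ 19, interest score 13 + 4 + 14 = 31.
Best is Compilers, Databases, and Vision with total interest score 31.

31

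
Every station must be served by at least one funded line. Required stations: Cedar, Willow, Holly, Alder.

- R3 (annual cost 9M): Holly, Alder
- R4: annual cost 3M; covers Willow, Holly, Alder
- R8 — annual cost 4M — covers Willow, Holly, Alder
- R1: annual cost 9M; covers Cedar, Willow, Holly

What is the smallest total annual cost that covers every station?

12

Choose R4 and R1: together they cover Cedar, Willow, Holly, Alder — every station.
Total annual cost: 3 + 9 = 12.
No cover costs less than 12.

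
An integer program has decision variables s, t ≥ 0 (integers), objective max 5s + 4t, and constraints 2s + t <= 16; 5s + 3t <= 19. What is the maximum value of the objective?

(s,t)=(0,6) is feasible, giving 24.
(s,t)=(0,5) is feasible, giving 20.
The best lattice point is (0,6), giving 24.

24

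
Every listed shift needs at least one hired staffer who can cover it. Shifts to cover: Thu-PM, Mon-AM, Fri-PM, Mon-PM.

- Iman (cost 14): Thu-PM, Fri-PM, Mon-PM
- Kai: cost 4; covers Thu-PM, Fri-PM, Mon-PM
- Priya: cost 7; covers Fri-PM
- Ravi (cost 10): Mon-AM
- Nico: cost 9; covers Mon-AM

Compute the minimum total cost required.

13

Choose Kai and Nico: together they cover Thu-PM, Mon-AM, Fri-PM, Mon-PM — every shift.
Total cost: 4 + 9 = 13.
No cover costs less than 13.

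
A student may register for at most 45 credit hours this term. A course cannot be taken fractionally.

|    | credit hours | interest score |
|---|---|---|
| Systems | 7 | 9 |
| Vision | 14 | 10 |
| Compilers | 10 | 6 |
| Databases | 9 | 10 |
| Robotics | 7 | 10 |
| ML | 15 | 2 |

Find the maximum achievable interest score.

This is an integer program with binary decision variables.
Allowing fractional choices, the relaxed optimum would be about 43.8, but courses are indivisible.
Systems + Compilers + Databases + Robotics: credit hours 7 + 10 + 9 + 7 = 33 ≤ 45, interest score 9 + 6 + 10 + 10 = 35.
Vision + Compilers + Databases + Robotics: credit hours 14 + 10 + 9 + 7 = 40 ≤ 45, interest score 10 + 6 + 10 + 10 = 36.
Systems + Vision + Databases + Robotics: credit hours 7 + 14 + 9 + 7 = 37 ≤ 45, interest score 9 + 10 + 10 + 10 = 39.
Best is Systems, Vision, Databases, and Robotics with total interest score 39.

39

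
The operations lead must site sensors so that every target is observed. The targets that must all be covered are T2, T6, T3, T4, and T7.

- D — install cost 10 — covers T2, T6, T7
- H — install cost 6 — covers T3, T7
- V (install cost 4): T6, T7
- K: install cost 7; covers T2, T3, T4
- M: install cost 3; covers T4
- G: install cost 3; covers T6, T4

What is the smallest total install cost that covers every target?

11

The greedy cost-per-new-target heuristic would pick G, H, and K for 16, but a cheaper cover exists.
Choose V and K: together they cover T2, T6, T3, T4, T7 — every target.
Total install cost: 4 + 7 = 11.
No cover costs less than 11.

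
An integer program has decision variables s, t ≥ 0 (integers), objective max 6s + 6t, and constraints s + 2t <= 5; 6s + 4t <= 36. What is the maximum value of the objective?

30

(s,t)=(5,0) is feasible, giving 30.
(s,t)=(4,0) is feasible, giving 24.
The best lattice point is (5,0), giving 30.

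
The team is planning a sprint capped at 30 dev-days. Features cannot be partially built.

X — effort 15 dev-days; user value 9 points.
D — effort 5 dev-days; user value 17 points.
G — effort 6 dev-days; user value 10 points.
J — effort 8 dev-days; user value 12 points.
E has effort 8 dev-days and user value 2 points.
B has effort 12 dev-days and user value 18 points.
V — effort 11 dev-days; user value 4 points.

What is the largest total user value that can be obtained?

47

D + J + B: effort 5 + 8 + 12 = 25 ≤ 30, user value 17 + 12 + 18 = 47.
D + G + B: effort 5 + 6 + 12 = 23 ≤ 30, user value 17 + 10 + 18 = 45.
D + G + J + V: effort 5 + 6 + 8 + 11 = 30 ≤ 30, user value 17 + 10 + 12 + 4 = 43.
Best is D, J, and B with total user value 47.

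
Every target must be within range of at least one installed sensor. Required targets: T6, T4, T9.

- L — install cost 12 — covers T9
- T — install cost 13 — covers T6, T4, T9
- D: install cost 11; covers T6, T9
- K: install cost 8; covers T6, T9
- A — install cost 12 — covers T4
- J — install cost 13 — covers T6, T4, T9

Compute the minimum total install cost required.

This is an integer covering problem.
The greedy cost-per-new-target heuristic would pick K and A for 20, but a cheaper cover exists.
T alone covers T6, T4, T9 — every target.
Total install cost: 13.
No cover costs less than 13.

13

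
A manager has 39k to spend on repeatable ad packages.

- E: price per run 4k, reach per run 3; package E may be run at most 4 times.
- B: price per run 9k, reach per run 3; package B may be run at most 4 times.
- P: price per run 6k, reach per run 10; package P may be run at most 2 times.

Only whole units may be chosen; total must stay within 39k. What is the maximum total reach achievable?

35

This is a bounded integer knapsack.
2×E, 2×B, and 2×P: price 38 ≤ 39, reach 2·3 + 2·3 + 2·10 = 32.
4×E, 1×B, and 2×P: price 37 ≤ 39, reach 4·3 + 1·3 + 2·10 = 35.
Best is 35.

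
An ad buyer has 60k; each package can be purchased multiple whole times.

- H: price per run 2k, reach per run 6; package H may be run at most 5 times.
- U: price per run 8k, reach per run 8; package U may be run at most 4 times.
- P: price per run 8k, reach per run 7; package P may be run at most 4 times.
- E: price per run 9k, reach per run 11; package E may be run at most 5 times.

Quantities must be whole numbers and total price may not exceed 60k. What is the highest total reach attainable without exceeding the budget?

Take 5×H and 5×E: price 55 ≤ 60, reach 5·6 + 5·11 = 85.
H has the best ratio (6/2) and is taken to its limit of 5; remaining capacity is filled optimally with the others.

85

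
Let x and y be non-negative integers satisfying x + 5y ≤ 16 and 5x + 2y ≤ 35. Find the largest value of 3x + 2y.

22

Relaxing integrality, the LP optimum is 22.57 at (x,y) = (6.22, 1.96), which is not an integer point.
(x,y)=(6,2): 1·6+5·2=16≤16, 5·6+2·2=34≤35, objective 22.
(x,y)=(7,0): 1·7+5·0=7≤16, 5·7+2·0=35≤35, objective 21.
(x,y)=(6,1): 1·6+5·1=11≤16, 5·6+2·1=32≤35, objective 20.
Maximum is 22 at (x,y)=(6,2).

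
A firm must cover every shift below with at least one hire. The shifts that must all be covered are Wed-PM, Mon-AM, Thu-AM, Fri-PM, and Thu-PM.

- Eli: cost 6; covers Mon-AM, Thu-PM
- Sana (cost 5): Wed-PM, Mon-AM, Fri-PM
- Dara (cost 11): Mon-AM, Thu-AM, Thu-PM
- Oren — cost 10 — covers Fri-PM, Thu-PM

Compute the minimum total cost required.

16

This is an integer covering problem.
Choose Sana and Dara: together they cover Wed-PM, Mon-AM, Thu-AM, Fri-PM, Thu-PM — every shift.
Total cost: 5 + 11 = 16.
No cover costs less than 16.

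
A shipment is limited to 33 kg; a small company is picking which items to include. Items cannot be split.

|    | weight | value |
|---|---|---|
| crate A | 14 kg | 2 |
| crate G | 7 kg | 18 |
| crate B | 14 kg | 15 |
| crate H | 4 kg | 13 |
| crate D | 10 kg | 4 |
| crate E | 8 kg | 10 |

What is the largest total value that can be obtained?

crate G + crate B + crate H + crate E: weight 7 + 14 + 4 + 8 = 33 ≤ 33, value 18 + 15 + 13 + 10 = 56.
crate G + crate B + crate H: weight 7 + 14 + 4 = 25 ≤ 33, value 18 + 15 + 13 = 46.
crate G + crate H + crate D + crate E: weight 7 + 4 + 10 + 8 = 29 ≤ 33, value 18 + 13 + 4 + 10 = 45.
Best is crate G, crate B, crate H, and crate E with total value 56.

56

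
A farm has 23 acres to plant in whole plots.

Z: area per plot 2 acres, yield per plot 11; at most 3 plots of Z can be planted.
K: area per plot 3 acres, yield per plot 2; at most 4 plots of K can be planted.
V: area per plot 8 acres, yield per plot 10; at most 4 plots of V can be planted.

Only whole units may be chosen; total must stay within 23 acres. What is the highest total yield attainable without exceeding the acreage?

53

This is a bounded integer knapsack.
3×Z, 3×K, and 1×V: area 23 ≤ 23, yield 3·11 + 3·2 + 1·10 = 49.
3×Z and 2×V: area 22 ≤ 23, yield 3·11 + 2·10 = 53.
Best is 53.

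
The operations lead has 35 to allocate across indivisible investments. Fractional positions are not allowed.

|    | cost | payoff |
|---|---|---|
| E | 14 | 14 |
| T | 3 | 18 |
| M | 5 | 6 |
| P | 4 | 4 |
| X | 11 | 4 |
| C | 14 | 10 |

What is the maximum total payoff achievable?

Allowing fractional choices, the relaxed optimum would be about 48.4, but investments are indivisible.
E + T + P + C: cost 14 + 3 + 4 + 14 = 35 ≤ 35, payoff 14 + 18 + 4 + 10 = 46.
E + T + M + P: cost 14 + 3 + 5 + 4 = 26 ≤ 35, payoff 14 + 18 + 6 + 4 = 42.
E + T + C: cost 14 + 3 + 14 = 31 ≤ 35, payoff 14 + 18 + 10 = 42.
Best is E, T, P, and C with total payoff 46.

46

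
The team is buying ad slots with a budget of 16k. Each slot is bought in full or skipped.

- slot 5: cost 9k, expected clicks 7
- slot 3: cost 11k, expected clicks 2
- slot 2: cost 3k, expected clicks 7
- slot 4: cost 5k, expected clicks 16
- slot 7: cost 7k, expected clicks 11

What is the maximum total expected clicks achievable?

34

Take slot 2, slot 4, and slot 7: cost 3 + 5 + 7 = 15 ≤ 16, expected clicks 7 + 16 + 11 = 34.
No other feasible combination does better.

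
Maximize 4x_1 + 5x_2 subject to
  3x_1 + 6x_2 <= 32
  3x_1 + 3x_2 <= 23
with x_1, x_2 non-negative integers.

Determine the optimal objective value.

31

(x_1,x_2)=(4,3) is feasible, giving 31.
(x_1,x_2)=(5,2) is feasible, giving 30.
(x_1,x_2)=(3,3) is feasible, giving 27.
The best lattice point is (4,3), giving 31.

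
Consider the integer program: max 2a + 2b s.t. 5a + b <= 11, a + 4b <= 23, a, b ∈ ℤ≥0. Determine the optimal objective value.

12

Relaxing integrality, the LP optimum is 13.16 at (a,b) = (1.11, 5.47), which is not an integer point.
(a,b)=(1,5): 5·1+1·5=10≤11, 1·1+4·5=21≤23, objective 12.
(a,b)=(1,4): 5·1+1·4=9≤11, 1·1+4·4=17≤23, objective 10.
(a,b)=(0,5): 5·0+1·5=5≤11, 1·0+4·5=20≤23, objective 10.
Maximum is 12 at (a,b)=(1,5).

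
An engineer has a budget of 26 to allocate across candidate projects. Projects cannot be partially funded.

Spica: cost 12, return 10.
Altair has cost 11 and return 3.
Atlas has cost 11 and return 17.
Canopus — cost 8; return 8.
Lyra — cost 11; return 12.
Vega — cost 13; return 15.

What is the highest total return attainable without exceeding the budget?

32

Take Atlas and Vega: cost 11 + 13 = 24 ≤ 26, return 17 + 15 = 32.
No other feasible combination does better.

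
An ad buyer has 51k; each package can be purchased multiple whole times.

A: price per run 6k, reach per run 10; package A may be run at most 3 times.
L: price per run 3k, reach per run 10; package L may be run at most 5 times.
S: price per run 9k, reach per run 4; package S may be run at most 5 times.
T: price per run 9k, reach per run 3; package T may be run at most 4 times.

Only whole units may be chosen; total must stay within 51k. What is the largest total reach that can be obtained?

This is a bounded integer knapsack.
L has the best ratio (10/3); taking only L gives at most 5×10 = 50 (stopped by the supply cap of 5).
Mixing does better — 3×A, 5×L, and 2×S: price 51 ≤ 51, reach 3·10 + 5·10 + 2·4 = 88.

88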